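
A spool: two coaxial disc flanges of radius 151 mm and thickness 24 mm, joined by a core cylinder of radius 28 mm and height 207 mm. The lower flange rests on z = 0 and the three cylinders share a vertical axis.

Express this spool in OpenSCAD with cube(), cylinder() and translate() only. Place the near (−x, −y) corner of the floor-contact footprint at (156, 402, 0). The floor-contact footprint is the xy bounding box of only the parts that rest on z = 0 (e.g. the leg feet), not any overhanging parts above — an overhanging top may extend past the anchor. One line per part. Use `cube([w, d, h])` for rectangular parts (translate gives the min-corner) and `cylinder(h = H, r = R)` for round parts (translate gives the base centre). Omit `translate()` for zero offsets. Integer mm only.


translate([307, 553, 0]) cylinder(h = 24, r = 151);
translate([307, 553, 24]) cylinder(h = 207, r = 28);
translate([307, 553, 231]) cylinder(h = 24, r = 151);


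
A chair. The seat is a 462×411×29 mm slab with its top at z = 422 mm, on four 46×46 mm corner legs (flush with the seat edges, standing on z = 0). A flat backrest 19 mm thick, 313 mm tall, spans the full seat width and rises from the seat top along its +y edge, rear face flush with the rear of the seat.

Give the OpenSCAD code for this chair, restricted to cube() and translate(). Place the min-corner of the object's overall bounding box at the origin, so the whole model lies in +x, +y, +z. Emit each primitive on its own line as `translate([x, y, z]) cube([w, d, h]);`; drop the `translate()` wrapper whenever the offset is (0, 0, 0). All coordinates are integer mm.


translate([0, 0, 393]) cube([462, 411, 29]);
cube([46, 46, 393]);
translate([416, 0, 0]) cube([46, 46, 393]);
translate([0, 365, 0]) cube([46, 46, 393]);
translate([416, 365, 0]) cube([46, 46, 393]);
translate([0, 392, 422]) cube([462, 19, 313]);


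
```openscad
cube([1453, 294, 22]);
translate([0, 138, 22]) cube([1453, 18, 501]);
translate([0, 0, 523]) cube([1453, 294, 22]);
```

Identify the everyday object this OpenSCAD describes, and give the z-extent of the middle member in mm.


An I-beam. The web height is 501 mm.

Two wide flanges with a thin centred web — an I-beam. Overall 545 mm minus two 22 mm flanges gives a web of 545 − 2·22 = 501 mm.


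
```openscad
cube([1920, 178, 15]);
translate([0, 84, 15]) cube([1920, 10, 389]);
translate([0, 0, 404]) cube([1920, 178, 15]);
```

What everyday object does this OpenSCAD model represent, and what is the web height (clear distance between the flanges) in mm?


An I-beam. The web height is 389 mm.

Two wide flanges with a thin centred web — an I-beam. Overall 419 mm minus two 15 mm flanges gives a web of 419 − 2·15 = 389 mm.


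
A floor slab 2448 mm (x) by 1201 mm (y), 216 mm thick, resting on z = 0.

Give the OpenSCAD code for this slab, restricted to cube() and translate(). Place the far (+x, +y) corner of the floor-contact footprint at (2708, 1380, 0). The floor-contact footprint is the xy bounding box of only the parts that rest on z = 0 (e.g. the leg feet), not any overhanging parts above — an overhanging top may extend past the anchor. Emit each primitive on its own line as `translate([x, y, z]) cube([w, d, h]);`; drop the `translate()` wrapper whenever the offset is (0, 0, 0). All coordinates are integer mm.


translate([260, 179, 0]) cube([2448, 1201, 216]);


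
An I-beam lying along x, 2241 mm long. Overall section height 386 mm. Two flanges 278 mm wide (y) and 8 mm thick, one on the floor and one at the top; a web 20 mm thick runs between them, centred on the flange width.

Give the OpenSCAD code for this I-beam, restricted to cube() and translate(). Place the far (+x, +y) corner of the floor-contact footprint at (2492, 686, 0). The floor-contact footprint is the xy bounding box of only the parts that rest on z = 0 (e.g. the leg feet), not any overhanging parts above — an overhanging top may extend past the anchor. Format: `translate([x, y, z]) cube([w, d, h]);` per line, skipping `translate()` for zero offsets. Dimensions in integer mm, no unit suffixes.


translate([251, 408, 0]) cube([2241, 278, 8]);
translate([251, 537, 8]) cube([2241, 20, 370]);
translate([251, 408, 378]) cube([2241, 278, 8]);


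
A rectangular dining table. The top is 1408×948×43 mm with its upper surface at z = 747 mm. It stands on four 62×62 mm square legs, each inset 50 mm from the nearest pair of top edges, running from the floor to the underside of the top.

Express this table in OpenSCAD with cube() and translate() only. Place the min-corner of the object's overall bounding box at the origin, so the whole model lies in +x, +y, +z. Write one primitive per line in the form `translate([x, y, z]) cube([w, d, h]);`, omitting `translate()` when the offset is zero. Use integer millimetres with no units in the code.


translate([0, 0, 704]) cube([1408, 948, 43]);
translate([50, 50, 0]) cube([62, 62, 704]);
translate([1296, 50, 0]) cube([62, 62, 704]);
translate([50, 836, 0]) cube([62, 62, 704]);
translate([1296, 836, 0]) cube([62, 62, 704]);


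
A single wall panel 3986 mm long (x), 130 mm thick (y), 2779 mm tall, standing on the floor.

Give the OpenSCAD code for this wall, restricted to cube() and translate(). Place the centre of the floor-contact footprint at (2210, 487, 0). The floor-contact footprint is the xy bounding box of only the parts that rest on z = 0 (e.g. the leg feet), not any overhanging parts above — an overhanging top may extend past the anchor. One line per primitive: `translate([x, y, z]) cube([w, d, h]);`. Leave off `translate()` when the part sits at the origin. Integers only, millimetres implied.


translate([217, 422, 0]) cube([3986, 130, 2779]);


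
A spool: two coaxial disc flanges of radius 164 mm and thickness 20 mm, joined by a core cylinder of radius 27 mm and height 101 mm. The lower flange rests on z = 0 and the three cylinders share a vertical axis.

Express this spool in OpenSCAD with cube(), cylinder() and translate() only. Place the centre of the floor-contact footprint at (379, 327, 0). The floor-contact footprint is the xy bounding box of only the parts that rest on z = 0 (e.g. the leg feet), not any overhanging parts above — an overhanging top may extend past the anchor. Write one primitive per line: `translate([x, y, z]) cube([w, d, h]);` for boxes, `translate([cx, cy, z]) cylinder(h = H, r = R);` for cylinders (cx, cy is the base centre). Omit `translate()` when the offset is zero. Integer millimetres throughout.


translate([379, 327, 0]) cylinder(h = 20, r = 164);
translate([379, 327, 20]) cylinder(h = 101, r = 27);
translate([379, 327, 121]) cylinder(h = 20, r = 164);


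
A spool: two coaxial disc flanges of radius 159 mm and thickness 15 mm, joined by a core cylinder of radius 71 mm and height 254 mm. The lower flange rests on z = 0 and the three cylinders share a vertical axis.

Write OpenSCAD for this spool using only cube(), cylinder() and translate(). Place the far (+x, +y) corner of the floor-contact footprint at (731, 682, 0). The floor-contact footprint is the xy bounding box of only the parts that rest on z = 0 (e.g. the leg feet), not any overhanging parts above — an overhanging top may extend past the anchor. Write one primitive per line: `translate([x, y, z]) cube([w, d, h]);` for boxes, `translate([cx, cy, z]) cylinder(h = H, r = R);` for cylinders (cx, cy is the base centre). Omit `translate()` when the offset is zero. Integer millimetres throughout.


translate([572, 523, 0]) cylinder(h = 15, r = 159);
translate([572, 523, 15]) cylinder(h = 254, r = 71);
translate([572, 523, 269]) cylinder(h = 15, r = 159);


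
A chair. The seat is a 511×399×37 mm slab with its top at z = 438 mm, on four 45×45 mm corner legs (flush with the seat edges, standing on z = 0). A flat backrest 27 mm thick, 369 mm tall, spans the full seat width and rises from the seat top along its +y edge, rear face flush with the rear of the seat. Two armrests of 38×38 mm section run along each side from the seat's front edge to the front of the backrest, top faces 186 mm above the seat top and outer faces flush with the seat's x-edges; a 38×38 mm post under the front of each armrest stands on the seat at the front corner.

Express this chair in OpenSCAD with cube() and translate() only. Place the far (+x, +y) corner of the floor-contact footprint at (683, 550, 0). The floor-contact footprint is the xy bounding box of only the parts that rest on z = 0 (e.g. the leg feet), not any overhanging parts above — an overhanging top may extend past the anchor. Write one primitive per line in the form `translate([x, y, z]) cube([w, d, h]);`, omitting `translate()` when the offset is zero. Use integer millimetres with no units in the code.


translate([172, 151, 401]) cube([511, 399, 37]);
translate([172, 151, 0]) cube([45, 45, 401]);
translate([638, 151, 0]) cube([45, 45, 401]);
translate([172, 505, 0]) cube([45, 45, 401]);
translate([638, 505, 0]) cube([45, 45, 401]);
translate([172, 523, 438]) cube([511, 27, 369]);
translate([172, 151, 586]) cube([38, 372, 38]);
translate([645, 151, 586]) cube([38, 372, 38]);
translate([172, 151, 438]) cube([38, 38, 148]);
translate([645, 151, 438]) cube([38, 38, 148]);


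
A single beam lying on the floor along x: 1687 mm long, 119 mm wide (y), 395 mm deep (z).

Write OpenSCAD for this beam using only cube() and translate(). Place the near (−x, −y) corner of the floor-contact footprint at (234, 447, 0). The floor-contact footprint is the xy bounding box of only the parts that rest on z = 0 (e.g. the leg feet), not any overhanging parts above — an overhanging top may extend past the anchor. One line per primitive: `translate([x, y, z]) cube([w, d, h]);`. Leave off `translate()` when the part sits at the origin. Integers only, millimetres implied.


translate([234, 447, 0]) cube([1687, 119, 395]);


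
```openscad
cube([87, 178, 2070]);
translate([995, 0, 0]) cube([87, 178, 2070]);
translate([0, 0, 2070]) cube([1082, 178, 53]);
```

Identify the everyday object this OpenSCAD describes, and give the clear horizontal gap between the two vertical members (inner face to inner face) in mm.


A door frame. The clear opening width is 908 mm.

Two 2070 mm tall posts with a header on top — a door frame. The left jamb is 87 mm wide at x = 0; the right jamb starts at x = 995. The clear opening is 995 − 87 = 908 mm.


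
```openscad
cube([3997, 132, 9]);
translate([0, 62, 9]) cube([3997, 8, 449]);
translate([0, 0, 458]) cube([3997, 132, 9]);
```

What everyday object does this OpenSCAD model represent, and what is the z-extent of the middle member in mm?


An I-beam. The web height is 449 mm.

Two wide flanges with a thin centred web — an I-beam. Overall 467 mm minus two 9 mm flanges gives a web of 467 − 2·9 = 449 mm.


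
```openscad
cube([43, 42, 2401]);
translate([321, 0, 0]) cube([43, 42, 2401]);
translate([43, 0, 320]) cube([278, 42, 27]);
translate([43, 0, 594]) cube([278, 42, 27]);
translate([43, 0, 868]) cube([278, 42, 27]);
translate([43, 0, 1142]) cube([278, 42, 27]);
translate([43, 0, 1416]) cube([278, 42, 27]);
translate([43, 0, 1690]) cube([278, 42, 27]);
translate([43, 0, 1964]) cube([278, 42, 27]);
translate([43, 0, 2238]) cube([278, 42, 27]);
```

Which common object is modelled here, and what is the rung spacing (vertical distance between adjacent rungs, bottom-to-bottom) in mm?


A ladder. The rung spacing is 274 mm.

Two tall 43×42 posts with 8 short bars between them — a ladder. Adjacent rungs sit at z = 320 and z = 594, so the spacing is 594 − 320 = 274 mm.


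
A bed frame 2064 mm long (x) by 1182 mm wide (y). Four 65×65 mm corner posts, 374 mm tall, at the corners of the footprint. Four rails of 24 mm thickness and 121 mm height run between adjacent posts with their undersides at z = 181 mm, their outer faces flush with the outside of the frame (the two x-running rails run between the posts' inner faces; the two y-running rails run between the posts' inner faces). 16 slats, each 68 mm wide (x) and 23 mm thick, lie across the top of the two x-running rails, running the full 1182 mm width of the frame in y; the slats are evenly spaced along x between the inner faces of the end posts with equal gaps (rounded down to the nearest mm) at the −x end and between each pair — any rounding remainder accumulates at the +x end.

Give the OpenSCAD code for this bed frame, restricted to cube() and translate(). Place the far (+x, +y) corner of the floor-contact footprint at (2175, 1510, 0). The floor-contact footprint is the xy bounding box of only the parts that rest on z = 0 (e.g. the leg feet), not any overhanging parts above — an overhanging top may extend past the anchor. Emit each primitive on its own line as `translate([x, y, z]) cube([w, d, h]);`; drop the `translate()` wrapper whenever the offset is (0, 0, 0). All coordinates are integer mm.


// slat z = rail_z + rail_h = 181 + 121 = 302
// slat gap = ⌊(1934 − 16·68) / 17⌋ = 49
translate([111, 328, 0]) cube([65, 65, 374]);
translate([111, 1445, 0]) cube([65, 65, 374]);
translate([2110, 328, 0]) cube([65, 65, 374]);
translate([2110, 1445, 0]) cube([65, 65, 374]);
translate([176, 328, 181]) cube([1934, 24, 121]);
translate([176, 1486, 181]) cube([1934, 24, 121]);
translate([111, 393, 181]) cube([24, 1052, 121]);
translate([2151, 393, 181]) cube([24, 1052, 121]);
translate([225, 328, 302]) cube([68, 1182, 23]);
translate([342, 328, 302]) cube([68, 1182, 23]);
translate([459, 328, 302]) cube([68, 1182, 23]);
translate([576, 328, 302]) cube([68, 1182, 23]);
translate([693, 328, 302]) cube([68, 1182, 23]);
translate([810, 328, 302]) cube([68, 1182, 23]);
translate([927, 328, 302]) cube([68, 1182, 23]);
translate([1044, 328, 302]) cube([68, 1182, 23]);
translate([1161, 328, 302]) cube([68, 1182, 23]);
translate([1278, 328, 302]) cube([68, 1182, 23]);
translate([1395, 328, 302]) cube([68, 1182, 23]);
translate([1512, 328, 302]) cube([68, 1182, 23]);
translate([1629, 328, 302]) cube([68, 1182, 23]);
translate([1746, 328, 302]) cube([68, 1182, 23]);
translate([1863, 328, 302]) cube([68, 1182, 23]);
translate([1980, 328, 302]) cube([68, 1182, 23]);


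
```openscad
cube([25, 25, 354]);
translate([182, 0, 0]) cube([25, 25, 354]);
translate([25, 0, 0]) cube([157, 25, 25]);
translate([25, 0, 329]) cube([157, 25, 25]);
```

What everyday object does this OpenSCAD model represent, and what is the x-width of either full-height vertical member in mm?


A picture frame. The border width is 25 mm.

Four thin pieces enclosing a rectangular opening — a picture frame. The two full-height stiles are 354 mm tall; the top rail sits at z = 329 and is 25 mm tall, so the border above the opening is 354 − 329 = 25 mm, matching the stile x-width.


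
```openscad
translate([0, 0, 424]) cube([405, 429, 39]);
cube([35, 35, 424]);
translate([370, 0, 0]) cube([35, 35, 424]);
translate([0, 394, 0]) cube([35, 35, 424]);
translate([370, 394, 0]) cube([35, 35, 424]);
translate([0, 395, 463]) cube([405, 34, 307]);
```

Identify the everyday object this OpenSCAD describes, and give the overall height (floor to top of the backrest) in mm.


A chair. The overall height is 770 mm.

A slab on four corner posts with a tall panel at the back — a chair. The seat slab sits at z = 424 with thickness 39, and the 307 mm backrest starts at the seat top, so the overall height is 424 + 39 + 307 = 770 mm.


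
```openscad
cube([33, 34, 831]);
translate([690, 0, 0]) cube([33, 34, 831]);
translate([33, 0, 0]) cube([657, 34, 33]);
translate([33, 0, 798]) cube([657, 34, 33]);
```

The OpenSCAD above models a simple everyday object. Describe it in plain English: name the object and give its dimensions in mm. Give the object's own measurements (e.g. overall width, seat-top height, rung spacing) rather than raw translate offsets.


A rectangular picture frame lying in the x–z plane (depth along y). The opening is 657 mm wide (x) by 765 mm tall (z), surrounded by a border 33 mm wide on all four sides. The frame is 34 mm deep and is made of two full-height vertical stiles with two horizontal rails fitted between them.


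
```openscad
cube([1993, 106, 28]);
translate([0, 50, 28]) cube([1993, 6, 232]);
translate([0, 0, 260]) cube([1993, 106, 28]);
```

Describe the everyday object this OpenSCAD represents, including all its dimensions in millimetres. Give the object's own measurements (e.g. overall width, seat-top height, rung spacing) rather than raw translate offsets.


An I-beam lying along x, 1993 mm long. Overall section height 288 mm. Two flanges 106 mm wide (y) and 28 mm thick, one on the floor and one at the top; a web 6 mm thick runs between them, centred on the flange width.


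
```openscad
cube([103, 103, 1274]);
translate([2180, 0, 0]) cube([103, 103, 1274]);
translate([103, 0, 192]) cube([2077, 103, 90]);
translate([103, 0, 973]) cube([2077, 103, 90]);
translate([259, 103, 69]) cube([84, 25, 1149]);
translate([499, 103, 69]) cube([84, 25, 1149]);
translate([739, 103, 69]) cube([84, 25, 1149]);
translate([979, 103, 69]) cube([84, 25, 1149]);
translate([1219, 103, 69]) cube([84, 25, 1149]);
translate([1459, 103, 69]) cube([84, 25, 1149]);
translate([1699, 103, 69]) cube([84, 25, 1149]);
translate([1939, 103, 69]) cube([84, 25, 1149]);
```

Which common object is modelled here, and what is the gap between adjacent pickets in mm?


A fence section. The picket gap is 156 mm.

Two posts, two rails, 8 pickets — a fence section. Span 2077 mm holds 8 pickets of 84 mm with 9 equal gaps: ⌊(2077 − 8·84) / 9⌋ = 156 mm.


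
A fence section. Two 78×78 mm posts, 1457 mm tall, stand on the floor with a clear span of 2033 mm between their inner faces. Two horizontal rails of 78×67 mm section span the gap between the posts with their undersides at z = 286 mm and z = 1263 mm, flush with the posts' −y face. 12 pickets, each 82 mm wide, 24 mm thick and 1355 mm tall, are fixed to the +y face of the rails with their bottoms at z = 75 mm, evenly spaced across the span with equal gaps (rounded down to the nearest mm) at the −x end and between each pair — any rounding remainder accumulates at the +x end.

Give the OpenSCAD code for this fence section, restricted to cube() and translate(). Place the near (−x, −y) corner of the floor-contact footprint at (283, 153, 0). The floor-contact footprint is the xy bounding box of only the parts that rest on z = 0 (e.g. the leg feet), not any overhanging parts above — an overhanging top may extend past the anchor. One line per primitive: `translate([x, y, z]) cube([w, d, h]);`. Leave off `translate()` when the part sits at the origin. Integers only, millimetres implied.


translate([283, 153, 0]) cube([78, 78, 1457]);
translate([2394, 153, 0]) cube([78, 78, 1457]);
translate([361, 153, 286]) cube([2033, 78, 67]);
translate([361, 153, 1263]) cube([2033, 78, 67]);
translate([441, 231, 75]) cube([82, 24, 1355]);
translate([603, 231, 75]) cube([82, 24, 1355]);
translate([765, 231, 75]) cube([82, 24, 1355]);
translate([927, 231, 75]) cube([82, 24, 1355]);
translate([1089, 231, 75]) cube([82, 24, 1355]);
translate([1251, 231, 75]) cube([82, 24, 1355]);
translate([1413, 231, 75]) cube([82, 24, 1355]);
translate([1575, 231, 75]) cube([82, 24, 1355]);
translate([1737, 231, 75]) cube([82, 24, 1355]);
translate([1899, 231, 75]) cube([82, 24, 1355]);
translate([2061, 231, 75]) cube([82, 24, 1355]);
translate([2223, 231, 75]) cube([82, 24, 1355]);


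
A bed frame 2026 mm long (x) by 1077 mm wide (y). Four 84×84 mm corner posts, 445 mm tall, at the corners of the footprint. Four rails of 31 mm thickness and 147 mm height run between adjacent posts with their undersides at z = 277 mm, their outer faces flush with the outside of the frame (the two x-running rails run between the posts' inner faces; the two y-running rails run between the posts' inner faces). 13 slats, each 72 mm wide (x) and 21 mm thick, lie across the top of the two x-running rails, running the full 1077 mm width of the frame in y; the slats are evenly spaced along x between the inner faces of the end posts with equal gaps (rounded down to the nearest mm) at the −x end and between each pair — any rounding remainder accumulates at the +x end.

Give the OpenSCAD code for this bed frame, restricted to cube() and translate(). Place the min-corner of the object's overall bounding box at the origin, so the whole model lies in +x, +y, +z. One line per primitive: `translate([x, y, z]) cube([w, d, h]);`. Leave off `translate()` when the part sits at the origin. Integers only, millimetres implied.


cube([84, 84, 445]);
translate([0, 993, 0]) cube([84, 84, 445]);
translate([1942, 0, 0]) cube([84, 84, 445]);
translate([1942, 993, 0]) cube([84, 84, 445]);
translate([84, 0, 277]) cube([1858, 31, 147]);
translate([84, 1046, 277]) cube([1858, 31, 147]);
translate([0, 84, 277]) cube([31, 909, 147]);
translate([1995, 84, 277]) cube([31, 909, 147]);
translate([149, 0, 424]) cube([72, 1077, 21]);
translate([286, 0, 424]) cube([72, 1077, 21]);
translate([423, 0, 424]) cube([72, 1077, 21]);
translate([560, 0, 424]) cube([72, 1077, 21]);
translate([697, 0, 424]) cube([72, 1077, 21]);
translate([834, 0, 424]) cube([72, 1077, 21]);
translate([971, 0, 424]) cube([72, 1077, 21]);
translate([1108, 0, 424]) cube([72, 1077, 21]);
translate([1245, 0, 424]) cube([72, 1077, 21]);
translate([1382, 0, 424]) cube([72, 1077, 21]);
translate([1519, 0, 424]) cube([72, 1077, 21]);
translate([1656, 0, 424]) cube([72, 1077, 21]);
translate([1793, 0, 424]) cube([72, 1077, 21]);


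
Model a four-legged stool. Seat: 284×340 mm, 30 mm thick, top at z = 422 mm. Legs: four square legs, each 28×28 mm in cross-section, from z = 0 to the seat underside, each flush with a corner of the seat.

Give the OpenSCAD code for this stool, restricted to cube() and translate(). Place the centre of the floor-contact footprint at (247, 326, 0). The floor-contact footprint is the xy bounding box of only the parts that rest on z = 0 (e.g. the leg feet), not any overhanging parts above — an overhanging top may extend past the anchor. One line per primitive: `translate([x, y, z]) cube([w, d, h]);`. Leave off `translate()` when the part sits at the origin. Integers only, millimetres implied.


translate([105, 156, 392]) cube([284, 340, 30]);
translate([105, 156, 0]) cube([28, 28, 392]);
translate([361, 156, 0]) cube([28, 28, 392]);
translate([105, 468, 0]) cube([28, 28, 392]);
translate([361, 468, 0]) cube([28, 28, 392]);


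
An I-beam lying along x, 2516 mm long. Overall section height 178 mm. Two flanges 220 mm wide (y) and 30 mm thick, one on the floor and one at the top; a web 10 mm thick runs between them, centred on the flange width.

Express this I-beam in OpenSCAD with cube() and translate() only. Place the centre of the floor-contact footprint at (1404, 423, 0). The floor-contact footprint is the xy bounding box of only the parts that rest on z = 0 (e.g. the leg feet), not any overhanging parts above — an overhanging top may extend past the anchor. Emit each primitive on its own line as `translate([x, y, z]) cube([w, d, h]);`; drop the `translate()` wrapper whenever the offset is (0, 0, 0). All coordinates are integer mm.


translate([146, 313, 0]) cube([2516, 220, 30]);
translate([146, 418, 30]) cube([2516, 10, 118]);
translate([146, 313, 148]) cube([2516, 220, 30]);


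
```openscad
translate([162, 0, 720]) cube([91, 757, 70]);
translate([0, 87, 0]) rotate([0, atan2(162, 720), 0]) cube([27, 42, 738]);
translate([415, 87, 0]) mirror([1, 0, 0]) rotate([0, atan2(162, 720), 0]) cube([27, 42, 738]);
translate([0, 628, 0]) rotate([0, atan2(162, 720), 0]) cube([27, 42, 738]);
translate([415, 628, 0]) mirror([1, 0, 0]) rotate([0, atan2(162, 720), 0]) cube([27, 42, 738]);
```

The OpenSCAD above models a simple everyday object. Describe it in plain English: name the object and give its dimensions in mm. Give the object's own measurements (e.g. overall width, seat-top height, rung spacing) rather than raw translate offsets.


A sawhorse. A 91×757×70 mm beam (x, y, z) sits on two A-frame leg pairs. Each pair is two raked legs of 27×42 mm section (42 mm along y) splaying symmetrically in x. Each leg rises 720 mm vertically over 162 mm of horizontal reach and is 738 mm long along its own axis. Every leg's outer bottom edge rests on the floor and its outer top edge meets a bottom edge of the beam — the left legs (tilting toward +x) meet the beam's −x bottom edge, the right legs (their mirror images, tilting toward −x) meet its +x bottom edge — so the leg tops tuck under the beam, the beam's underside is 720 mm above the floor, and the feet are 415 mm apart outside-to-outside with the beam centred between them. The two leg pairs are set in 87 mm from either end of the beam.


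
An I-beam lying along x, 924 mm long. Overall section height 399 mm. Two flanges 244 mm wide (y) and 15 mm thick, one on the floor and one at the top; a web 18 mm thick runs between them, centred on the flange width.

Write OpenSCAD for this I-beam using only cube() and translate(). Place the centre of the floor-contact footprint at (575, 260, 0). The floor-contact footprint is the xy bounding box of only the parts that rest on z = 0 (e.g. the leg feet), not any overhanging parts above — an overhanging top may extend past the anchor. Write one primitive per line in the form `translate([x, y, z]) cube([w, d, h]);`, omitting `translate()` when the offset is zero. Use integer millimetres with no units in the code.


translate([113, 138, 0]) cube([924, 244, 15]);
translate([113, 251, 15]) cube([924, 18, 369]);
translate([113, 138, 384]) cube([924, 244, 15]);


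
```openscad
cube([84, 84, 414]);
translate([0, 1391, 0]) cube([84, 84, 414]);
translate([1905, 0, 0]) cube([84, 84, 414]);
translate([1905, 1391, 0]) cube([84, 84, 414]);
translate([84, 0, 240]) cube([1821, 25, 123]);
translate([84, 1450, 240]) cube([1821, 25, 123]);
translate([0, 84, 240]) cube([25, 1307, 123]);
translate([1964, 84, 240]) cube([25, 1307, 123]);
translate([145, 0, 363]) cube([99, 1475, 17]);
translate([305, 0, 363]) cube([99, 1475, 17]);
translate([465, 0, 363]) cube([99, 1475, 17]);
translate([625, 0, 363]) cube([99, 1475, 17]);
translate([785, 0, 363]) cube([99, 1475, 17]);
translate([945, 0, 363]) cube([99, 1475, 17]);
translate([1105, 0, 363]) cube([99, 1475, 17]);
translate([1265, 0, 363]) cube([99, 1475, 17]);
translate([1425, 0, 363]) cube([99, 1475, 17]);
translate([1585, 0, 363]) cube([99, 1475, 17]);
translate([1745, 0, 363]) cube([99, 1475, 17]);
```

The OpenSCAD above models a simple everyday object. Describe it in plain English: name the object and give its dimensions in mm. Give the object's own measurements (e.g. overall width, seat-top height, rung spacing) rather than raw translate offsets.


A bed frame 1989 mm long (x) by 1475 mm wide (y). Four 84×84 mm corner posts, 414 mm tall, at the corners of the footprint. Four rails of 25 mm thickness and 123 mm height run between adjacent posts with their undersides at z = 240 mm, their outer faces flush with the outside of the frame (the two x-running rails run between the posts' inner faces; the two y-running rails run between the posts' inner faces). 11 slats, each 99 mm wide (x) and 17 mm thick, lie across the top of the two x-running rails, running the full 1475 mm width of the frame in y; along x they sit between the end posts with a 61 mm gap after the −x posts and between neighbouring slats and before the +x posts.


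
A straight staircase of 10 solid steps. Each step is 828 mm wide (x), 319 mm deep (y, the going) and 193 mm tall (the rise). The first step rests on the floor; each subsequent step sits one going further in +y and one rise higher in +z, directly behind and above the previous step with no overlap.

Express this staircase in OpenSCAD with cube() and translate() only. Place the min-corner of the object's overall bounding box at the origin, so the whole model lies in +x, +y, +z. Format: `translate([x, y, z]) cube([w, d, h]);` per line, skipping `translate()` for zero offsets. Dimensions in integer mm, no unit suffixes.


cube([828, 319, 193]);
translate([0, 319, 193]) cube([828, 319, 193]);
translate([0, 638, 386]) cube([828, 319, 193]);
translate([0, 957, 579]) cube([828, 319, 193]);
translate([0, 1276, 772]) cube([828, 319, 193]);
translate([0, 1595, 965]) cube([828, 319, 193]);
translate([0, 1914, 1158]) cube([828, 319, 193]);
translate([0, 2233, 1351]) cube([828, 319, 193]);
translate([0, 2552, 1544]) cube([828, 319, 193]);
translate([0, 2871, 1737]) cube([828, 319, 193]);


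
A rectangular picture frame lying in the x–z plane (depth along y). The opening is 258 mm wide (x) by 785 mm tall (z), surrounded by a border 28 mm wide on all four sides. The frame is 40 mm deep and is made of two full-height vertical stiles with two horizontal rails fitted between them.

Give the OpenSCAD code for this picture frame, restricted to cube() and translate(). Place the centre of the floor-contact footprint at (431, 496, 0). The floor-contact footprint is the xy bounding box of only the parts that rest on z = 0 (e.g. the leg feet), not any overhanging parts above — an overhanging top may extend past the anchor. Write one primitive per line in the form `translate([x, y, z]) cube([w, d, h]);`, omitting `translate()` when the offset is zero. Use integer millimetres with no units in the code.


translate([274, 476, 0]) cube([28, 40, 841]);
translate([560, 476, 0]) cube([28, 40, 841]);
translate([302, 476, 0]) cube([258, 40, 28]);
translate([302, 476, 813]) cube([258, 40, 28]);


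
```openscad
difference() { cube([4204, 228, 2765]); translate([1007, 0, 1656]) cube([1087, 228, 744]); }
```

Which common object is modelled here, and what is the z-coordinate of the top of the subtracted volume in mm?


A wall with a window opening. The window head height is 2400 mm.

A wall with a rectangular opening subtracted — a window. Sill at z = 1656, opening 744 mm tall, so the head is at 1656 + 744 = 2400 mm.


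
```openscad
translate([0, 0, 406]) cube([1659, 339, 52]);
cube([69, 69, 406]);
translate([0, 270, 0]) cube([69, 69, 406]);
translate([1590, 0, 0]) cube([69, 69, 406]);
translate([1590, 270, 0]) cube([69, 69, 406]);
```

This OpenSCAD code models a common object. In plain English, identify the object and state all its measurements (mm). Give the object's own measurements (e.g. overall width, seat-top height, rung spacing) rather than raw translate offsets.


A bench: a 1659×339 mm seat slab, 52 mm thick, top at z = 458 mm, on four 69×69 mm square legs flush with the seat corners and standing on z = 0.


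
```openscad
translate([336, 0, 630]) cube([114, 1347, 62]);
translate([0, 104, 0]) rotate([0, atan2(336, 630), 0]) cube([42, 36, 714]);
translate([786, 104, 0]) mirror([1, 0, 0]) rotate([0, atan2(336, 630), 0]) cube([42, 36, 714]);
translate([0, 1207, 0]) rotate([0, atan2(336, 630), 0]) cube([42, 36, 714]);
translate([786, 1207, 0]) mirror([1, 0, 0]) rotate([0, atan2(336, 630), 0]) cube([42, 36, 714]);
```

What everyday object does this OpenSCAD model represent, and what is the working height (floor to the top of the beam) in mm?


A sawhorse. The overall height is 692 mm.

A beam across two mirrored pairs of raked legs — a sawhorse. The beam's underside is at z = 630 (matching the legs' vertical rise in atan2(336, 630)) and the beam is 62 mm tall, so its top is at 630 + 62 = 692 mm. The raked legs top out at the beam's underside, so that is the highest point.


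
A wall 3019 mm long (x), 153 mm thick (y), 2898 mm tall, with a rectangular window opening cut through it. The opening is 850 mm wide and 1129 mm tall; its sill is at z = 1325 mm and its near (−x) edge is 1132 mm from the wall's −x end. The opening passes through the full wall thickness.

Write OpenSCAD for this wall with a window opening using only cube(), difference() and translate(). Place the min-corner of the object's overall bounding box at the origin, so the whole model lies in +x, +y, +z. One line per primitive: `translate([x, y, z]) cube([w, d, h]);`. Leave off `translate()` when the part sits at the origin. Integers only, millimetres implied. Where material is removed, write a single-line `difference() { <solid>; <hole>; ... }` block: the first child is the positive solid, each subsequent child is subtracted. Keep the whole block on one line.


difference() { cube([3019, 153, 2898]); translate([1132, 0, 1325]) cube([850, 153, 1129]); }


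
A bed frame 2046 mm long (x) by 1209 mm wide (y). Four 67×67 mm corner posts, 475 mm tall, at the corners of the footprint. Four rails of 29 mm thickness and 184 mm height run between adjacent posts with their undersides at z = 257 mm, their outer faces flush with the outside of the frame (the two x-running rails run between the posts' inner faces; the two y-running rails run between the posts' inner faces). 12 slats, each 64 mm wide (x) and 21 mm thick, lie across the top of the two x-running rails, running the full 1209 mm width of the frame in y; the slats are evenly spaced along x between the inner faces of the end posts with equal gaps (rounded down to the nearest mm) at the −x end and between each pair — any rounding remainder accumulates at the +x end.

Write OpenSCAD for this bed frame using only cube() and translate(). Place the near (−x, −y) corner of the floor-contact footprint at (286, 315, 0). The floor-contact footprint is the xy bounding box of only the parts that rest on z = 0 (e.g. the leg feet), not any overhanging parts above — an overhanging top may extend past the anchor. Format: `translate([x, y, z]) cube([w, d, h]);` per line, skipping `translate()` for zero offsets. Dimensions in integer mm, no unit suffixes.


// slat z = rail_z + rail_h = 257 + 184 = 441
// slat gap = ⌊(1912 − 12·64) / 13⌋ = 88
translate([286, 315, 0]) cube([67, 67, 475]);
translate([286, 1457, 0]) cube([67, 67, 475]);
translate([2265, 315, 0]) cube([67, 67, 475]);
translate([2265, 1457, 0]) cube([67, 67, 475]);
translate([353, 315, 257]) cube([1912, 29, 184]);
translate([353, 1495, 257]) cube([1912, 29, 184]);
translate([286, 382, 257]) cube([29, 1075, 184]);
translate([2303, 382, 257]) cube([29, 1075, 184]);
translate([441, 315, 441]) cube([64, 1209, 21]);
translate([593, 315, 441]) cube([64, 1209, 21]);
translate([745, 315, 441]) cube([64, 1209, 21]);
translate([897, 315, 441]) cube([64, 1209, 21]);
translate([1049, 315, 441]) cube([64, 1209, 21]);
translate([1201, 315, 441]) cube([64, 1209, 21]);
translate([1353, 315, 441]) cube([64, 1209, 21]);
translate([1505, 315, 441]) cube([64, 1209, 21]);
translate([1657, 315, 441]) cube([64, 1209, 21]);
translate([1809, 315, 441]) cube([64, 1209, 21]);
translate([1961, 315, 441]) cube([64, 1209, 21]);
translate([2113, 315, 441]) cube([64, 1209, 21]);


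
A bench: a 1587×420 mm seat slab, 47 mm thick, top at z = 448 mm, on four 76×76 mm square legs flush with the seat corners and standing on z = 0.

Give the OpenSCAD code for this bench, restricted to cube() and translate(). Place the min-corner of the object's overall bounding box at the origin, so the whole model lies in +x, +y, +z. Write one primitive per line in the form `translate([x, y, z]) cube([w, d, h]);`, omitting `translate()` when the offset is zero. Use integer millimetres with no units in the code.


translate([0, 0, 401]) cube([1587, 420, 47]);
cube([76, 76, 401]);
translate([0, 344, 0]) cube([76, 76, 401]);
translate([1511, 0, 0]) cube([76, 76, 401]);
translate([1511, 344, 0]) cube([76, 76, 401]);


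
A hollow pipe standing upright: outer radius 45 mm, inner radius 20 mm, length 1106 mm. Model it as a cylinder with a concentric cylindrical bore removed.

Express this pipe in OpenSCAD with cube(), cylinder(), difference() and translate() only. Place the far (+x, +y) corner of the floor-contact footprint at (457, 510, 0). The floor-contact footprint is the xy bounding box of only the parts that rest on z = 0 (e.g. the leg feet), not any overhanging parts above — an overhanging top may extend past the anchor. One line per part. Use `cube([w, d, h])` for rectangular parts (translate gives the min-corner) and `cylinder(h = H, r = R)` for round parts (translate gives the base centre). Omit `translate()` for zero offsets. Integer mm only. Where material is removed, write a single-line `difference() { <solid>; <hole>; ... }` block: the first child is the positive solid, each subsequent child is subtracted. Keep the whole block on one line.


difference() { translate([412, 465, 0]) cylinder(h = 1106, r = 45); translate([412, 465, 0]) cylinder(h = 1106, r = 20); }


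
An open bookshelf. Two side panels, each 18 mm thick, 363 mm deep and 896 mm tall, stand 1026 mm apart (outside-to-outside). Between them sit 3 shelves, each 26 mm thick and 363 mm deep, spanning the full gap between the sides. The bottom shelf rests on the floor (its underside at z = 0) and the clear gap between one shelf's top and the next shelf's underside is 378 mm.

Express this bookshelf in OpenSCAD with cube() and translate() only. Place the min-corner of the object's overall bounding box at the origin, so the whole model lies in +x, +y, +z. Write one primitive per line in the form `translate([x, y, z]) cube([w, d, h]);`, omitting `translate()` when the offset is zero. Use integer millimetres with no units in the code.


cube([18, 363, 896]);
translate([1008, 0, 0]) cube([18, 363, 896]);
translate([18, 0, 0]) cube([990, 363, 26]);
translate([18, 0, 404]) cube([990, 363, 26]);
translate([18, 0, 808]) cube([990, 363, 26]);


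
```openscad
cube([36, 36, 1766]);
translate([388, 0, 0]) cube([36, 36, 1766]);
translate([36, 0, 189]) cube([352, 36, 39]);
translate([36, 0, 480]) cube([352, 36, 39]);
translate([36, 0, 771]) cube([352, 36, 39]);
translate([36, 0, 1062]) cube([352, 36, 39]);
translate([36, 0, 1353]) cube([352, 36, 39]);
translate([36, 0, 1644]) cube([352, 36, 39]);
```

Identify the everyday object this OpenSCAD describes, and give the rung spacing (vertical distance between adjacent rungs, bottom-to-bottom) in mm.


A ladder. The rung spacing is 291 mm.

Two tall 36×36 posts with 6 short bars between them — a ladder. Adjacent rungs sit at z = 189 and z = 480, so the spacing is 480 − 189 = 291 mm.


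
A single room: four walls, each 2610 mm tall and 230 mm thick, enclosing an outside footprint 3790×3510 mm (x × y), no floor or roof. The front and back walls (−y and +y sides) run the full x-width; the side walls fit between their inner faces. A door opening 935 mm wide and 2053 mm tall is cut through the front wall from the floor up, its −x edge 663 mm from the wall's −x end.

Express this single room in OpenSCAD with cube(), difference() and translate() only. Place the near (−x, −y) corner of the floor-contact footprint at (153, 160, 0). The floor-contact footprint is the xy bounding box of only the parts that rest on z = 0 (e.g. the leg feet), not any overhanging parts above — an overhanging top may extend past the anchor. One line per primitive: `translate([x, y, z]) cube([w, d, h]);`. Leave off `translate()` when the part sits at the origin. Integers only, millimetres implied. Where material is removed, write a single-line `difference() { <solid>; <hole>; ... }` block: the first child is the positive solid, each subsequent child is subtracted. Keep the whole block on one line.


difference() { translate([153, 160, 0]) cube([3790, 230, 2610]); translate([816, 160, 0]) cube([935, 230, 2053]); }
translate([153, 3440, 0]) cube([3790, 230, 2610]);
translate([153, 390, 0]) cube([230, 3050, 2610]);
translate([3713, 390, 0]) cube([230, 3050, 2610]);


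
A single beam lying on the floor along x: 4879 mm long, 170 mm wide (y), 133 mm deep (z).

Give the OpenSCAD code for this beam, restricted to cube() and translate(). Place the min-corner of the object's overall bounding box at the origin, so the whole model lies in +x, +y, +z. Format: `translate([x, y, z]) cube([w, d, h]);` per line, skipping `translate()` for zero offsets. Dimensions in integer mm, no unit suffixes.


cube([4879, 170, 133]);


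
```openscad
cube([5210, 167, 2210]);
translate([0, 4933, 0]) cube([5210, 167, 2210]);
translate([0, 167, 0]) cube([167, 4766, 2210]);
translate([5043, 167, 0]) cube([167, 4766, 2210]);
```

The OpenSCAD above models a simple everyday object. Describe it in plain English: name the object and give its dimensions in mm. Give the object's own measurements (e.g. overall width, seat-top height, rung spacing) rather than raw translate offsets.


The wall frame of a small rectangular building: four walls, each 2210 mm tall and 167 mm thick, enclosing a footprint 5210 mm (x) by 5100 mm (y) outside-to-outside, with no floor or roof. The front and back walls (the −y and +y sides) span the full width; the two side walls fit between them.
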